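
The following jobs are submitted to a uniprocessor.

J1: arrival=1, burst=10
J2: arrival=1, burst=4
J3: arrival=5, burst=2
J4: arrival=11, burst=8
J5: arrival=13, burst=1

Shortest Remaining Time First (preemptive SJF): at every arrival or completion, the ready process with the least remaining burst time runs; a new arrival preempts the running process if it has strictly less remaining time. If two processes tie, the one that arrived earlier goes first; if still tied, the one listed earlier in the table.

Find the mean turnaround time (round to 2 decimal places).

Gantt: | idle 0-1 | J2 1-5 | J3 5-7 | J1 7-13 | J5 13-14 | J1 14-18 | J4 18-26 |
Completion: J1=18  J2=5  J3=7  J4=26  J5=14
Turnaround times: J1=17, J2=4, J3=2, J4=15, J5=1
Average turnaround = (17+4+2+15+1) / 5 = 39/5 = 7.80

7.80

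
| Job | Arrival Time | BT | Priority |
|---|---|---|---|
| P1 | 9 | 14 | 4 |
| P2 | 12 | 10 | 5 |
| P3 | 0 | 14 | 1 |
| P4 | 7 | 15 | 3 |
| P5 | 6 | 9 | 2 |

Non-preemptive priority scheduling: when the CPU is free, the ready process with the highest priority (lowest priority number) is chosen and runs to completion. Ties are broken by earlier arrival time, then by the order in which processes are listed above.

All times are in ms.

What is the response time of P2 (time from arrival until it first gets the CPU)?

40

Schedule: | P3 0-14 | P5 14-23 | P4 23-38 | P1 38-52 | P2 52-62 |
Completion: P1=52  P2=62  P3=14  P4=38  P5=23
Turnaround (C−A): P1=43  P2=50  P3=14  P4=31  P5=17
Response(P2) = first start − arrival = 52 − 12 = 40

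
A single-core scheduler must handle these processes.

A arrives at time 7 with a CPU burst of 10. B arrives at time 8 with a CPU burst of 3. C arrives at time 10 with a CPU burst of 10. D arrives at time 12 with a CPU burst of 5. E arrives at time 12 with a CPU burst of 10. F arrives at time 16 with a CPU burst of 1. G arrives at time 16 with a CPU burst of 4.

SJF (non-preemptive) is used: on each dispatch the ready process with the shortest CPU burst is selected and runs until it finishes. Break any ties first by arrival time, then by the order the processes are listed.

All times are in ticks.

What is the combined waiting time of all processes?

Gantt: | idle 0-7 | A 7-17 | F 17-18 | B 18-21 | G 21-25 | D 25-30 | C 30-40 | E 40-50 |
Completion: A=17  B=21  C=40  D=30  E=50  F=18  G=25
Waiting = turnaround − burst: A=0, B=10, C=20, D=13, E=28, F=1, G=5
Total waiting = 0 + 10 + 20 + 13 + 28 + 1 + 5 = 77

77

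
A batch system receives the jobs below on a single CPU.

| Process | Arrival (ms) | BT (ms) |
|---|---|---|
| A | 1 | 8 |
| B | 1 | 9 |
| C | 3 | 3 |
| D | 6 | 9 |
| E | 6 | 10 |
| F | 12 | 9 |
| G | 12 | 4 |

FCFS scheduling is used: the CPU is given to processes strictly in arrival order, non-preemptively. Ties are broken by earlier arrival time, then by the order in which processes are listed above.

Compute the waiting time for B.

Schedule: | idle 0-1 | A 1-9 | B 9-18 | C 18-21 | D 21-30 | E 30-40 | F 40-49 | G 49-53 |
Completion: A=9  B=18  C=21  D=30  E=40  F=49  G=53
Waiting(B) = turnaround − burst = 17 − 9 = 8

8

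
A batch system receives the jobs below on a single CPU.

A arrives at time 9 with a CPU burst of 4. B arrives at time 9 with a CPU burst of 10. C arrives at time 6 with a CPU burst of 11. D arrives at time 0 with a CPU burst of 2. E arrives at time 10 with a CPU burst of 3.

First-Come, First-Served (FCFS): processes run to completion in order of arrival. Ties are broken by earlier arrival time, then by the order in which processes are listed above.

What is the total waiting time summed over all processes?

41

Gantt: | D 0-2 | idle 2-6 | C 6-17 | A 17-21 | B 21-31 | E 31-34 |
Completion: A=21  B=31  C=17  D=2  E=34
Waiting = turnaround − burst: A=8, B=12, C=0, D=0, E=21
Total waiting = 8 + 12 + 0 + 0 + 21 = 41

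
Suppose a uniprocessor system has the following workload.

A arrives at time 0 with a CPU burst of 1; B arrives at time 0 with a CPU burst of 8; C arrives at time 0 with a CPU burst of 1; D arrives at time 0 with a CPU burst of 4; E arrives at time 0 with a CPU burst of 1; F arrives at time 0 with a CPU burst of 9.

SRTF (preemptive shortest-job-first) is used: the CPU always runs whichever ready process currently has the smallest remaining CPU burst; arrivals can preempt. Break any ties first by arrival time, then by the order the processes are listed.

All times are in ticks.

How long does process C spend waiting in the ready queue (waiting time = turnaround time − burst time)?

Gantt: | A 0-1 | C 1-2 | E 2-3 | D 3-7 | B 7-15 | F 15-24 |
Completion: A=1  B=15  C=2  D=7  E=3  F=24
Waiting(C) = turnaround − burst = 2 − 1 = 1

1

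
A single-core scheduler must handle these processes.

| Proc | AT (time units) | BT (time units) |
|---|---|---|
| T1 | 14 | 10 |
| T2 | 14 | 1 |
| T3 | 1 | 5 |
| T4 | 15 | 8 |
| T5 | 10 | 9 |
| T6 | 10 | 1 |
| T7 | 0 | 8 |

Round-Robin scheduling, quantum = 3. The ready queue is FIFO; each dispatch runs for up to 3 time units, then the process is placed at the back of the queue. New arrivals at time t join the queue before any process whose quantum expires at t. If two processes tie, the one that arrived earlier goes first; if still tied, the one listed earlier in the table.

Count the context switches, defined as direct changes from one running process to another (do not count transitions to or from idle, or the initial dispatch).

Gantt: | T7 0-3 | T3 3-6 | T7 6-9 | T3 9-11 | T7 11-13 | T5 13-16 | T6 16-17 | T1 17-20 | T2 20-21 | T4 21-24 | T5 24-27 | T1 27-30 | T4 30-33 | T5 33-36 | T1 36-39 | T4 39-41 | T1 41-42 |
Completion: T1=42  T2=21  T3=11  T4=41  T5=36  T6=17  T7=13
Turnaround (C−A): T1=28  T2=7  T3=10  T4=26  T5=26  T6=7  T7=13

16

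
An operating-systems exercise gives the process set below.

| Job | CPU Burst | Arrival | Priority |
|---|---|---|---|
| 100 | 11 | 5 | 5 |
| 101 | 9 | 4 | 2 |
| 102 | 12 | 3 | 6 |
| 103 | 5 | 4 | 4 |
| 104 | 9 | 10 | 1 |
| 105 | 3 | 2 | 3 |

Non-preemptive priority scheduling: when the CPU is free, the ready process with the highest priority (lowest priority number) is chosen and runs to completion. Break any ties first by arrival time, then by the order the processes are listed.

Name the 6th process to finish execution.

102

Gantt: | idle 0-2 | 105 2-5 | 101 5-14 | 104 14-23 | 103 23-28 | 100 28-39 | 102 39-51 |
Completion: 100=39  101=14  102=51  103=28  104=23  105=5
Finish order: 105 → 101 → 104 → 103 → 100 → 102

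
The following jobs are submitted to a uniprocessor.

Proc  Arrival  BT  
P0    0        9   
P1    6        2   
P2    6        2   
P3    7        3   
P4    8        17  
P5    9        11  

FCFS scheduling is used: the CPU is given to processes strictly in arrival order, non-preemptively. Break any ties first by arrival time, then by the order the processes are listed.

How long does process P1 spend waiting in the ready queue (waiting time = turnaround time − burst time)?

3

Gantt: | P0 0-9 | P1 9-11 | P2 11-13 | P3 13-16 | P4 16-33 | P5 33-44 |
Completion: P0=9  P1=11  P2=13  P3=16  P4=33  P5=44
Waiting(P1) = turnaround − burst = 5 − 2 = 3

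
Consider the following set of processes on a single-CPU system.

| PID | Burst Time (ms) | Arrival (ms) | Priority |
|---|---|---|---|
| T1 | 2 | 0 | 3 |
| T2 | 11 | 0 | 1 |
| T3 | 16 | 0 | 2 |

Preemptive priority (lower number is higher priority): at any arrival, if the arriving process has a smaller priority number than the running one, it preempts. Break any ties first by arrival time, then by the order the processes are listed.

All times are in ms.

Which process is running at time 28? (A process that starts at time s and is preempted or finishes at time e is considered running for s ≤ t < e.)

Schedule: | T2 0-11 | T3 11-27 | T1 27-29 |
Completion: T1=29  T2=11  T3=27

T1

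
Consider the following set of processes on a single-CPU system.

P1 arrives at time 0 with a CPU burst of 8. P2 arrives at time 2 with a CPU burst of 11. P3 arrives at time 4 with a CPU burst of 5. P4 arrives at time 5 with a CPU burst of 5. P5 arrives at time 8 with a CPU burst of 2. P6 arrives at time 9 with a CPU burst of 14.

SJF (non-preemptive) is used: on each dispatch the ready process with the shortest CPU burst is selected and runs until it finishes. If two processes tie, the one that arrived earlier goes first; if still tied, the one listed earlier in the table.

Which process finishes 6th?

Timeline: | P1 0-8 | P5 8-10 | P3 10-15 | P4 15-20 | P2 20-31 | P6 31-45 |
Completion: P1=8  P2=31  P3=15  P4=20  P5=10  P6=45
Finish order: P1 → P5 → P3 → P4 → P2 → P6

P6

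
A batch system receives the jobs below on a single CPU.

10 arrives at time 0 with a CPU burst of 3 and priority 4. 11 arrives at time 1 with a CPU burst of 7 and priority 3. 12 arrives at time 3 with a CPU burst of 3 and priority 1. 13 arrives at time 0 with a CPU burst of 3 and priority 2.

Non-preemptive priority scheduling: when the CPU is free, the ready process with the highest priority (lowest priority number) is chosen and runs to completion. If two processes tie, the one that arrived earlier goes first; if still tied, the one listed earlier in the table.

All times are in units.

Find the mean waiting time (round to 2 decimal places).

Schedule: | 13 0-3 | 12 3-6 | 11 6-13 | 10 13-16 |
Completion: 10=16  11=13  12=6  13=3
Turnaround (C−A): 10=16  11=12  12=3  13=3
Waiting times: 10=13, 11=5, 12=0, 13=0
Average waiting = (13+5+0+0) / 4 = 18/4 = 4.50

4.50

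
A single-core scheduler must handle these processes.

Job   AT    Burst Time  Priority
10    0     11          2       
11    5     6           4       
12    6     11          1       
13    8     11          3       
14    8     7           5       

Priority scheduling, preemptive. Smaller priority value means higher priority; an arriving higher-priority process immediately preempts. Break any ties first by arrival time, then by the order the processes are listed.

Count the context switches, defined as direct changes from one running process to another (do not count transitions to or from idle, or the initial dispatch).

Timeline: | 10 0-6 | 12 6-17 | 10 17-22 | 13 22-33 | 11 33-39 | 14 39-46 |
Completion: 10=22  11=39  12=17  13=33  14=46
Turnaround (C−A): 10=22  11=34  12=11  13=25  14=38

5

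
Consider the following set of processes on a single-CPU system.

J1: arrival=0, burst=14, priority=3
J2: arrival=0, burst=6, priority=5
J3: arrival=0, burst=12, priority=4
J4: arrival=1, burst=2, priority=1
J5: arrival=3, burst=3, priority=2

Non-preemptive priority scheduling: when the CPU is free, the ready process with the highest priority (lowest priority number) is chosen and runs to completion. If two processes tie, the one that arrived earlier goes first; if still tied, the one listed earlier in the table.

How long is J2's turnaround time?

Gantt: | J1 0-14 | J4 14-16 | J5 16-19 | J3 19-31 | J2 31-37 |
Completion: J1=14  J2=37  J3=31  J4=16  J5=19
Turnaround (C−A): J1=14  J2=37  J3=31  J4=15  J5=16
Turnaround(J2) = completion − arrival = 37 − 0 = 37

37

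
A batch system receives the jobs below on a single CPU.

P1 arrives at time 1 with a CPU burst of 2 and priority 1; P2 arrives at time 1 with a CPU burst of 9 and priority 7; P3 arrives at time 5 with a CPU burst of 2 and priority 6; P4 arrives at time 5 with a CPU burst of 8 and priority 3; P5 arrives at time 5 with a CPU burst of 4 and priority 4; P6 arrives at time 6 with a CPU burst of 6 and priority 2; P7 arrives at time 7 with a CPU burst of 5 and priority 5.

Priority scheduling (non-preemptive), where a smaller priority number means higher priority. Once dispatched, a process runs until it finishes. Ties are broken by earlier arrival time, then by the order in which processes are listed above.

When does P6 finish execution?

18

Gantt: | idle 0-1 | P1 1-3 | P2 3-12 | P6 12-18 | P4 18-26 | P5 26-30 | P7 30-35 | P3 35-37 |
Completion: P1=3  P2=12  P3=37  P4=26  P5=30  P6=18  P7=35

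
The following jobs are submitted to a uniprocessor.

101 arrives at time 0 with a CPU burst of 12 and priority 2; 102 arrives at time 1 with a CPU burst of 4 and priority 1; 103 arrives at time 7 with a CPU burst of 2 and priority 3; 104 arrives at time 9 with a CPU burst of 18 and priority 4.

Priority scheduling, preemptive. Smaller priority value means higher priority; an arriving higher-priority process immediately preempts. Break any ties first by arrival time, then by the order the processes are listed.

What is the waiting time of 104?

Timeline: | 101 0-1 | 102 1-5 | 101 5-16 | 103 16-18 | 104 18-36 |
Completion: 101=16  102=5  103=18  104=36
Turnaround (C−A): 101=16  102=4  103=11  104=27
Waiting(104) = turnaround − burst = 27 − 18 = 9

9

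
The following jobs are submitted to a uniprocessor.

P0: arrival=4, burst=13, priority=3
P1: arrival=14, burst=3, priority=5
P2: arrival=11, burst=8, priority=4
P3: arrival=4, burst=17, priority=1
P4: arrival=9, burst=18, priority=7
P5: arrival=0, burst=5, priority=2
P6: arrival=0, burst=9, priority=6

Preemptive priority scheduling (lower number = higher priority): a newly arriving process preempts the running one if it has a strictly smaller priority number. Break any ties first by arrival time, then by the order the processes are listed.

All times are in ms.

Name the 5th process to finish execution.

Schedule: | P5 0-4 | P3 4-21 | P5 21-22 | P0 22-35 | P2 35-43 | P1 43-46 | P6 46-55 | P4 55-73 |
Completion: P0=35  P1=46  P2=43  P3=21  P4=73  P5=22  P6=55
Turnaround (C−A): P0=31  P1=32  P2=32  P3=17  P4=64  P5=22  P6=55
Finish order: P3 → P5 → P0 → P2 → P1 → P6 → P4

P1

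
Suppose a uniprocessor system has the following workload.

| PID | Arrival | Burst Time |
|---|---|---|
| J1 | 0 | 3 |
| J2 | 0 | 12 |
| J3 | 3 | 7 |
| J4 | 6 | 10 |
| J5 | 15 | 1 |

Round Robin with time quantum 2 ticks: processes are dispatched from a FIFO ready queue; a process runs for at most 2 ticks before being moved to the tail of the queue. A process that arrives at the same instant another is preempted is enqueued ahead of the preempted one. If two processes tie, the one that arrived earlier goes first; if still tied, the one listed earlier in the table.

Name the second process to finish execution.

Schedule: | J1 0-2 | J2 2-4 | J1 4-5 | J3 5-7 | J2 7-9 | J4 9-11 | J3 11-13 | J2 13-15 | J4 15-17 | J3 17-19 | J5 19-20 | J2 20-22 | J4 22-24 | J3 24-25 | J2 25-27 | J4 27-29 | J2 29-31 | J4 31-33 |
Completion: J1=5  J2=31  J3=25  J4=33  J5=20
Turnaround (C−A): J1=5  J2=31  J3=22  J4=27  J5=5
Finish order: J1 → J5 → J3 → J2 → J4

J5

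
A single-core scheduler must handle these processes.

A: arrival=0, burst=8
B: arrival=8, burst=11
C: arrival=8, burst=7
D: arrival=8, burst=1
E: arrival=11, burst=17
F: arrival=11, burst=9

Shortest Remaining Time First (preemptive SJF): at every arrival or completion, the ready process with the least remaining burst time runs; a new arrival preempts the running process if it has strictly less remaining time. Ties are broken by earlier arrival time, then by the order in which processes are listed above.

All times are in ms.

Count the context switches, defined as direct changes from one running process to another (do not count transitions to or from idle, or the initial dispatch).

5

Timeline: | A 0-8 | D 8-9 | C 9-16 | F 16-25 | B 25-36 | E 36-53 |
Completion: A=8  B=36  C=16  D=9  E=53  F=25
Turnaround (C−A): A=8  B=28  C=8  D=1  E=42  F=14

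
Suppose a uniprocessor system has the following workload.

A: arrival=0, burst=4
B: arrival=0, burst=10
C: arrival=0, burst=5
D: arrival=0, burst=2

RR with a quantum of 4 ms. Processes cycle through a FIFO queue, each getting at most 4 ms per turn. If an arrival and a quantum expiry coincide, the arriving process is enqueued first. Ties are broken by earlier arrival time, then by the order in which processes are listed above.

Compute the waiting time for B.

11

Gantt: | A 0-4 | B 4-8 | C 8-12 | D 12-14 | B 14-18 | C 18-19 | B 19-21 |
Completion: A=4  B=21  C=19  D=14
Turnaround (C−A): A=4  B=21  C=19  D=14
Waiting(B) = turnaround − burst = 21 − 10 = 11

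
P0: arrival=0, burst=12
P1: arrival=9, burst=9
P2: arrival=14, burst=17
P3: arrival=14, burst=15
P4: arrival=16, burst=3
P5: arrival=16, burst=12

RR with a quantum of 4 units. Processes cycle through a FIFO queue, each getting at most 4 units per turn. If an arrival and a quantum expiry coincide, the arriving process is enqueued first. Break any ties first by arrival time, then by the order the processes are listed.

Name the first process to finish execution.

Schedule: | P0 0-12 | P1 12-16 | P2 16-20 | P3 20-24 | P4 24-27 | P5 27-31 | P1 31-35 | P2 35-39 | P3 39-43 | P5 43-47 | P1 47-48 | P2 48-52 | P3 52-56 | P5 56-60 | P2 60-64 | P3 64-67 | P2 67-68 |
Completion: P0=12  P1=48  P2=68  P3=67  P4=27  P5=60
Finish order: P0 → P4 → P1 → P5 → P3 → P2

P0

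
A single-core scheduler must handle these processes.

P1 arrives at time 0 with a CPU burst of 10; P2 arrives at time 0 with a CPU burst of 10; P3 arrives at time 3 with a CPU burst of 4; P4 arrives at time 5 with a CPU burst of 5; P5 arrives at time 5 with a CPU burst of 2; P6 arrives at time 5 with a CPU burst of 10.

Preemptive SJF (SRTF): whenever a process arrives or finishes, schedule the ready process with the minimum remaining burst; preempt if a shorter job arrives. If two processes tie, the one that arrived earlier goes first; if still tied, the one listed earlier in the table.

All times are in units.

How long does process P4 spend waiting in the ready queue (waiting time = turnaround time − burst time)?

Gantt: | P1 0-3 | P3 3-7 | P5 7-9 | P4 9-14 | P1 14-21 | P2 21-31 | P6 31-41 |
Completion: P1=21  P2=31  P3=7  P4=14  P5=9  P6=41
Waiting(P4) = turnaround − burst = 9 − 5 = 4

4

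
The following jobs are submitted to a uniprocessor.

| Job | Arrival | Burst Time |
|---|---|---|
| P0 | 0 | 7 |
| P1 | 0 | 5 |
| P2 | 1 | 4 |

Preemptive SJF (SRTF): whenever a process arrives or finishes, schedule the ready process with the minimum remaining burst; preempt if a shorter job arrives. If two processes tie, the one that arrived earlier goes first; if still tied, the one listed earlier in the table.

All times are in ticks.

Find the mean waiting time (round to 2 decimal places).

4.33

Schedule: | P1 0-5 | P2 5-9 | P0 9-16 |
Completion: P0=16  P1=5  P2=9
Turnaround (C−A): P0=16  P1=5  P2=8
Waiting times: P0=9, P1=0, P2=4
Average waiting = (9+0+4) / 3 = 13/3 = 4.33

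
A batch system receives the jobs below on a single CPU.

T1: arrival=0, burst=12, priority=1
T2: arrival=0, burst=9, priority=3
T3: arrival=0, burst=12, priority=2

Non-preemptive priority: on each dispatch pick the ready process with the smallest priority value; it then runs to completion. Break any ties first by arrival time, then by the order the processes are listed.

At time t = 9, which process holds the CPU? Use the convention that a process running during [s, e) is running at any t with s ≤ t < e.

T1

Timeline: | T1 0-12 | T3 12-24 | T2 24-33 |
Completion: T1=12  T2=33  T3=24
Turnaround (C−A): T1=12  T2=33  T3=24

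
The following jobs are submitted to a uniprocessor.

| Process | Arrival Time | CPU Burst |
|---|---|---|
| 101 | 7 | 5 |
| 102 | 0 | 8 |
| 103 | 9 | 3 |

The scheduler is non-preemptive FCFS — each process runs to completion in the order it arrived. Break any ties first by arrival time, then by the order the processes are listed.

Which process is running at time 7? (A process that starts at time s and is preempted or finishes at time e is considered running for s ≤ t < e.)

Gantt: | 102 0-8 | 101 8-13 | 103 13-16 |
Completion: 101=13  102=8  103=16

102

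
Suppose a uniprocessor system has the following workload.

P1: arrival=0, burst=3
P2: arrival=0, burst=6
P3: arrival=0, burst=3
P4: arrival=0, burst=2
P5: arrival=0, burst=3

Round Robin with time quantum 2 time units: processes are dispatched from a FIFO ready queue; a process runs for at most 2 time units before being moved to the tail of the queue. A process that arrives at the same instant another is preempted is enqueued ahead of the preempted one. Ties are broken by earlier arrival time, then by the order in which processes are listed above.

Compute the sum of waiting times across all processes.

48

Gantt: | P1 0-2 | P2 2-4 | P3 4-6 | P4 6-8 | P5 8-10 | P1 10-11 | P2 11-13 | P3 13-14 | P5 14-15 | P2 15-17 |
Completion: P1=11  P2=17  P3=14  P4=8  P5=15
Waiting = turnaround − burst: P1=8, P2=11, P3=11, P4=6, P5=12
Total waiting = 8 + 11 + 11 + 6 + 12 = 48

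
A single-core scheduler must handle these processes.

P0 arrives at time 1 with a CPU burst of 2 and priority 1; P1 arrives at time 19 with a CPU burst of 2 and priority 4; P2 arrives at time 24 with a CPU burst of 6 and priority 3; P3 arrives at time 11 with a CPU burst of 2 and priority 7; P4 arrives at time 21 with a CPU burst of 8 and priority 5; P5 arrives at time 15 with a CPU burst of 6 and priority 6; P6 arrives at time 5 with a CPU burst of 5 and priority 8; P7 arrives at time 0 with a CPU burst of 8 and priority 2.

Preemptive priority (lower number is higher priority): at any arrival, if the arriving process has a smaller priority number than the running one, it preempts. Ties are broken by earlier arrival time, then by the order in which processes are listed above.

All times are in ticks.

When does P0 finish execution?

3

Schedule: | P7 0-1 | P0 1-3 | P7 3-10 | P6 10-11 | P3 11-13 | P6 13-15 | P5 15-19 | P1 19-21 | P4 21-24 | P2 24-30 | P4 30-35 | P5 35-37 | P6 37-39 |
Completion: P0=3  P1=21  P2=30  P3=13  P4=35  P5=37  P6=39  P7=10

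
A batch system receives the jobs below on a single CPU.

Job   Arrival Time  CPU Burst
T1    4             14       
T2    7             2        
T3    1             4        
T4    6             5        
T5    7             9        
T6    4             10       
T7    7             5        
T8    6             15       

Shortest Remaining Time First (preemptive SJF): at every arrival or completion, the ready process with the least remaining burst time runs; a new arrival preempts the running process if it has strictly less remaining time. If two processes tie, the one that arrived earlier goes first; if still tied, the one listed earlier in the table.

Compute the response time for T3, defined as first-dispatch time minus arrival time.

Gantt: | idle 0-1 | T3 1-5 | T6 5-6 | T4 6-7 | T2 7-9 | T4 9-13 | T7 13-18 | T6 18-27 | T5 27-36 | T1 36-50 | T8 50-65 |
Completion: T1=50  T2=9  T3=5  T4=13  T5=36  T6=27  T7=18  T8=65
Turnaround (C−A): T1=46  T2=2  T3=4  T4=7  T5=29  T6=23  T7=11  T8=59
Response(T3) = first start − arrival = 1 − 1 = 0

0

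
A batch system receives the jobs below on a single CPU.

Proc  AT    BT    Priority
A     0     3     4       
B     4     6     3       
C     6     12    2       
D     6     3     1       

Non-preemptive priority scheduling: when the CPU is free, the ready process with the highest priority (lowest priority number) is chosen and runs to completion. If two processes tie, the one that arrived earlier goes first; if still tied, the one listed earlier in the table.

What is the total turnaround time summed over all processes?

Timeline: | A 0-3 | idle 3-4 | B 4-10 | D 10-13 | C 13-25 |
Completion: A=3  B=10  C=25  D=13
Turnaround (C−A): A=3  B=6  C=19  D=7
Turnaround = completion − arrival: A=3, B=6, C=19, D=7
Total turnaround = 3 + 6 + 19 + 7 = 35

35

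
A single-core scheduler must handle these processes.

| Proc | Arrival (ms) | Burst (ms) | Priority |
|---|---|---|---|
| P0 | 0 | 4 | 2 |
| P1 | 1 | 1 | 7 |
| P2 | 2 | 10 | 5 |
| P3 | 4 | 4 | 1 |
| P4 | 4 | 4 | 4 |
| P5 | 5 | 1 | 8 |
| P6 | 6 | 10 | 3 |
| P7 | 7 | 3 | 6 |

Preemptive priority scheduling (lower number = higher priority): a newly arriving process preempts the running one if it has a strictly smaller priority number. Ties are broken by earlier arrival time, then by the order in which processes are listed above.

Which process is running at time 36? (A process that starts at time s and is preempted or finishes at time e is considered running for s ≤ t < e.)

P5

Gantt: | P0 0-4 | P3 4-8 | P6 8-18 | P4 18-22 | P2 22-32 | P7 32-35 | P1 35-36 | P5 36-37 |
Completion: P0=4  P1=36  P2=32  P3=8  P4=22  P5=37  P6=18  P7=35
Turnaround (C−A): P0=4  P1=35  P2=30  P3=4  P4=18  P5=32  P6=12  P7=28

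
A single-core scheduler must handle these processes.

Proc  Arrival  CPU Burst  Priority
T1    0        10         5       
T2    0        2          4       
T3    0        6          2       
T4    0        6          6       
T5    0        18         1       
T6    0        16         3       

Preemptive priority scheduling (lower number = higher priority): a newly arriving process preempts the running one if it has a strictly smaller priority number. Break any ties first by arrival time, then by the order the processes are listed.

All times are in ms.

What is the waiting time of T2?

Timeline: | T5 0-18 | T3 18-24 | T6 24-40 | T2 40-42 | T1 42-52 | T4 52-58 |
Completion: T1=52  T2=42  T3=24  T4=58  T5=18  T6=40
Turnaround (C−A): T1=52  T2=42  T3=24  T4=58  T5=18  T6=40
Waiting(T2) = turnaround − burst = 42 − 2 = 40

40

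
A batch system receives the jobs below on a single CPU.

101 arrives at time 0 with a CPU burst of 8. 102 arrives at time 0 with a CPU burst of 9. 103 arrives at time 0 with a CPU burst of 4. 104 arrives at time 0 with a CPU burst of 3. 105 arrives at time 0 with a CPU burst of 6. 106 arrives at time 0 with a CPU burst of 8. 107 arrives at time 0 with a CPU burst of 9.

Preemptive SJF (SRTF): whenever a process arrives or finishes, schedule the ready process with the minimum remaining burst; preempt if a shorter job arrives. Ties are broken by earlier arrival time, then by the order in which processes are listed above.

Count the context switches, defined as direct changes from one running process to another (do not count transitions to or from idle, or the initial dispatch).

Gantt: | 104 0-3 | 103 3-7 | 105 7-13 | 101 13-21 | 106 21-29 | 102 29-38 | 107 38-47 |
Completion: 101=21  102=38  103=7  104=3  105=13  106=29  107=47
Turnaround (C−A): 101=21  102=38  103=7  104=3  105=13  106=29  107=47

6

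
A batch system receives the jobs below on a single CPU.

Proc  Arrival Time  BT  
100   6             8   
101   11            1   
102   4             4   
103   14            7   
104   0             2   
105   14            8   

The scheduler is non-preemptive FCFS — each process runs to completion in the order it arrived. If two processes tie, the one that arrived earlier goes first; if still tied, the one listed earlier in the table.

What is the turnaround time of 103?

Timeline: | 104 0-2 | idle 2-4 | 102 4-8 | 100 8-16 | 101 16-17 | 103 17-24 | 105 24-32 |
Completion: 100=16  101=17  102=8  103=24  104=2  105=32
Turnaround(103) = completion − arrival = 24 − 14 = 10

10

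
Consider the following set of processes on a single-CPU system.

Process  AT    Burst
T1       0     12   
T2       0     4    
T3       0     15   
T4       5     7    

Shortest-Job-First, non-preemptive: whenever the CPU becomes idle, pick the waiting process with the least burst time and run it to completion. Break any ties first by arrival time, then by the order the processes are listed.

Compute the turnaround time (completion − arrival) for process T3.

Timeline: | T2 0-4 | T1 4-16 | T4 16-23 | T3 23-38 |
Completion: T1=16  T2=4  T3=38  T4=23
Turnaround (C−A): T1=16  T2=4  T3=38  T4=18
Turnaround(T3) = completion − arrival = 38 − 0 = 38

38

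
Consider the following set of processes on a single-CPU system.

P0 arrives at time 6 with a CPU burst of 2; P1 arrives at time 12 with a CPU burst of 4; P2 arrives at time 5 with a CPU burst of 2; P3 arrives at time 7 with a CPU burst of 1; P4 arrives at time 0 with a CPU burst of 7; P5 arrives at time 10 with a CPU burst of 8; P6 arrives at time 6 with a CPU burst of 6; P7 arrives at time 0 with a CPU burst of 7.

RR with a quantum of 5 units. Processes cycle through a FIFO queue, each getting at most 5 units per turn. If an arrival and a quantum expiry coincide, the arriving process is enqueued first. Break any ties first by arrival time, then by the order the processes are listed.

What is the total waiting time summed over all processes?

Gantt: | P4 0-5 | P7 5-10 | P2 10-12 | P4 12-14 | P0 14-16 | P6 16-21 | P3 21-22 | P5 22-27 | P7 27-29 | P1 29-33 | P6 33-34 | P5 34-37 |
Completion: P0=16  P1=33  P2=12  P3=22  P4=14  P5=37  P6=34  P7=29
Turnaround (C−A): P0=10  P1=21  P2=7  P3=15  P4=14  P5=27  P6=28  P7=29
Waiting = turnaround − burst: P0=8, P1=17, P2=5, P3=14, P4=7, P5=19, P6=22, P7=22
Total waiting = 8 + 17 + 5 + 14 + 7 + 19 + 22 + 22 = 114

114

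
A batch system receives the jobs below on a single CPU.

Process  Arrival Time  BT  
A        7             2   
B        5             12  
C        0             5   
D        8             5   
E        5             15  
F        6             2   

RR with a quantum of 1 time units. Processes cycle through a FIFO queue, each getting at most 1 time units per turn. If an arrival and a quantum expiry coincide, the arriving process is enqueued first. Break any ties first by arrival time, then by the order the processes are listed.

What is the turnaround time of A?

Timeline: | C 0-5 | B 5-6 | E 6-7 | F 7-8 | B 8-9 | A 9-10 | E 10-11 | D 11-12 | F 12-13 | B 13-14 | A 14-15 | E 15-16 | D 16-17 | B 17-18 | E 18-19 | D 19-20 | B 20-21 | E 21-22 | D 22-23 | B 23-24 | E 24-25 | D 25-26 | B 26-27 | E 27-28 | B 28-29 | E 29-30 | B 30-31 | E 31-32 | B 32-33 | E 33-34 | B 34-35 | E 35-36 | B 36-37 | E 37-41 |
Completion: A=15  B=37  C=5  D=26  E=41  F=13
Turnaround (C−A): A=8  B=32  C=5  D=18  E=36  F=7
Turnaround(A) = completion − arrival = 15 − 7 = 8

8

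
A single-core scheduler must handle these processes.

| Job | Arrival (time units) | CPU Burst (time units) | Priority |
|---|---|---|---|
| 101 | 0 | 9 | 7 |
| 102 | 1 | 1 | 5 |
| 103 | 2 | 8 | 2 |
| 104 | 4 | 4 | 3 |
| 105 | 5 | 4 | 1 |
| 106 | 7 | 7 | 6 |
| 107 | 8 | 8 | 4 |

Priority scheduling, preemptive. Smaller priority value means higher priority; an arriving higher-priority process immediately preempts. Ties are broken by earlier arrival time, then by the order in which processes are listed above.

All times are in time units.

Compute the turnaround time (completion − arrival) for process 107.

Schedule: | 101 0-1 | 102 1-2 | 103 2-5 | 105 5-9 | 103 9-14 | 104 14-18 | 107 18-26 | 106 26-33 | 101 33-41 |
Completion: 101=41  102=2  103=14  104=18  105=9  106=33  107=26
Turnaround(107) = completion − arrival = 26 − 8 = 18

18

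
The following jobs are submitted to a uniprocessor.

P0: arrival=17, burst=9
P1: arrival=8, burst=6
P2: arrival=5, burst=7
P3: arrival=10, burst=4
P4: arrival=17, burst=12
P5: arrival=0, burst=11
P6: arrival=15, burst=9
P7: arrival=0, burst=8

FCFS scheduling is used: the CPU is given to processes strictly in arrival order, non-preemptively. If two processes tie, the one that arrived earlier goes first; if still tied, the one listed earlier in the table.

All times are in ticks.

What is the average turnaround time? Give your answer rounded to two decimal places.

Gantt: | P5 0-11 | P7 11-19 | P2 19-26 | P1 26-32 | P3 32-36 | P6 36-45 | P0 45-54 | P4 54-66 |
Completion: P0=54  P1=32  P2=26  P3=36  P4=66  P5=11  P6=45  P7=19
Turnaround times: P0=37, P1=24, P2=21, P3=26, P4=49, P5=11, P6=30, P7=19
Average turnaround = (37+24+21+26+49+11+30+19) / 8 = 217/8 = 27.13

27.13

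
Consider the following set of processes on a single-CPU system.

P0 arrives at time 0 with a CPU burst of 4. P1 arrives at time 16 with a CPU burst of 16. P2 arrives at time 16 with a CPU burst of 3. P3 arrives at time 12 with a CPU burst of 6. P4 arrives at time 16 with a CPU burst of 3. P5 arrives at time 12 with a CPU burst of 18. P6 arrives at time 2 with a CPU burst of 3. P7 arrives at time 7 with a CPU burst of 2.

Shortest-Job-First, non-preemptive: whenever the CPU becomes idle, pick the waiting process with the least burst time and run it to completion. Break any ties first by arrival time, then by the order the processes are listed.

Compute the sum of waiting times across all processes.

Gantt: | P0 0-4 | P6 4-7 | P7 7-9 | idle 9-12 | P3 12-18 | P2 18-21 | P4 21-24 | P1 24-40 | P5 40-58 |
Completion: P0=4  P1=40  P2=21  P3=18  P4=24  P5=58  P6=7  P7=9
Waiting = turnaround − burst: P0=0, P1=8, P2=2, P3=0, P4=5, P5=28, P6=2, P7=0
Total waiting = 0 + 8 + 2 + 0 + 5 + 28 + 2 + 0 = 45

45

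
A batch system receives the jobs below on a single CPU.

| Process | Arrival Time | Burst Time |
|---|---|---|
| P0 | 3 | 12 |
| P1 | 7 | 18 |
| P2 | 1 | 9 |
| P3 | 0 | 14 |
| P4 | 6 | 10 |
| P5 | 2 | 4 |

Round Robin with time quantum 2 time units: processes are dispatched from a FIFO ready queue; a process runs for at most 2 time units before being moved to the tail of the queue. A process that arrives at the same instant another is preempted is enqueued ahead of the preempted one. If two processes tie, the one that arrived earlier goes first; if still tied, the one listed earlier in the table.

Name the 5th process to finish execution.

P0

Schedule: | P3 0-2 | P2 2-4 | P5 4-6 | P3 6-8 | P0 8-10 | P2 10-12 | P4 12-14 | P5 14-16 | P1 16-18 | P3 18-20 | P0 20-22 | P2 22-24 | P4 24-26 | P1 26-28 | P3 28-30 | P0 30-32 | P2 32-34 | P4 34-36 | P1 36-38 | P3 38-40 | P0 40-42 | P2 42-43 | P4 43-45 | P1 45-47 | P3 47-49 | P0 49-51 | P4 51-53 | P1 53-55 | P3 55-57 | P0 57-59 | P1 59-67 |
Completion: P0=59  P1=67  P2=43  P3=57  P4=53  P5=16
Turnaround (C−A): P0=56  P1=60  P2=42  P3=57  P4=47  P5=14
Finish order: P5 → P2 → P4 → P3 → P0 → P1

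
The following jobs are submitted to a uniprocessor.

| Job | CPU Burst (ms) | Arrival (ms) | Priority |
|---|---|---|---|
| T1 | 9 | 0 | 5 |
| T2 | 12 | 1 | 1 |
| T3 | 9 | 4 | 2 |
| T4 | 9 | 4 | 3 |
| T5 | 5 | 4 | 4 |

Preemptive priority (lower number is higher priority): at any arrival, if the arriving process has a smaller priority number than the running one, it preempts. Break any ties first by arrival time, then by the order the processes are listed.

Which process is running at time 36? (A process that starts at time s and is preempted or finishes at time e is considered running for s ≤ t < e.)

Schedule: | T1 0-1 | T2 1-13 | T3 13-22 | T4 22-31 | T5 31-36 | T1 36-44 |
Completion: T1=44  T2=13  T3=22  T4=31  T5=36
Turnaround (C−A): T1=44  T2=12  T3=18  T4=27  T5=32

T1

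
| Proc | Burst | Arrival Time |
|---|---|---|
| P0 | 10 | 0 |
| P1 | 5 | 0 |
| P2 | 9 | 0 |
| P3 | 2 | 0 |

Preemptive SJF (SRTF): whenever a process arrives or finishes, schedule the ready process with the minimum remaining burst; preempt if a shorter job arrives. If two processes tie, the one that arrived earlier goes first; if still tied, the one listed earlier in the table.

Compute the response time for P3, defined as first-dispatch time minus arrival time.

0

Schedule: | P3 0-2 | P1 2-7 | P2 7-16 | P0 16-26 |
Completion: P0=26  P1=7  P2=16  P3=2
Turnaround (C−A): P0=26  P1=7  P2=16  P3=2
Response(P3) = first start − arrival = 0 − 0 = 0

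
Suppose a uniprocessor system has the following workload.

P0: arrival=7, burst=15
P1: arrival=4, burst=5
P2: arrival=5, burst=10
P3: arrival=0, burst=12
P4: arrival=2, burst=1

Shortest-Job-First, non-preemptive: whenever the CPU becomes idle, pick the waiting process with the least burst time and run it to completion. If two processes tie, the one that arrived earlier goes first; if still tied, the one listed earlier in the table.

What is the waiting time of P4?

Gantt: | P3 0-12 | P4 12-13 | P1 13-18 | P2 18-28 | P0 28-43 |
Completion: P0=43  P1=18  P2=28  P3=12  P4=13
Waiting(P4) = turnaround − burst = 11 − 1 = 10

10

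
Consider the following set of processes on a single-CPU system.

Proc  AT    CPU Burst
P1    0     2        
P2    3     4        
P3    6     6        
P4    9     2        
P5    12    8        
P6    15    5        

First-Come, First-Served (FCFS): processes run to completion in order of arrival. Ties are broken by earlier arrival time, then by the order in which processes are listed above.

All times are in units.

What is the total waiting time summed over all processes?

Schedule: | P1 0-2 | idle 2-3 | P2 3-7 | P3 7-13 | P4 13-15 | P5 15-23 | P6 23-28 |
Completion: P1=2  P2=7  P3=13  P4=15  P5=23  P6=28
Turnaround (C−A): P1=2  P2=4  P3=7  P4=6  P5=11  P6=13
Waiting = turnaround − burst: P1=0, P2=0, P3=1, P4=4, P5=3, P6=8
Total waiting = 0 + 0 + 1 + 4 + 3 + 8 = 16

16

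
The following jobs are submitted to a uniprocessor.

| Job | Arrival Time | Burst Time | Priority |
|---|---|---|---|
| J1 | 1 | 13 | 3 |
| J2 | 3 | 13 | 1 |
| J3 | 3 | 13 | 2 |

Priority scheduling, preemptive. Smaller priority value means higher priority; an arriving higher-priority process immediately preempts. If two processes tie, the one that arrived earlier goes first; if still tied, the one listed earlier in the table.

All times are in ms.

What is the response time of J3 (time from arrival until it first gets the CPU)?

Schedule: | idle 0-1 | J1 1-3 | J2 3-16 | J3 16-29 | J1 29-40 |
Completion: J1=40  J2=16  J3=29
Response(J3) = first start − arrival = 16 − 3 = 13

13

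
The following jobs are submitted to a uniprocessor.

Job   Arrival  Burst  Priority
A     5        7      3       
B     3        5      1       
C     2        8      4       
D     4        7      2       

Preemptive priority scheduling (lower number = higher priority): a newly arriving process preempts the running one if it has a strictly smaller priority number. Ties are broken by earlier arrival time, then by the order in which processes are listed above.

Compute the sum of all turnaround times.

Schedule: | idle 0-2 | C 2-3 | B 3-8 | D 8-15 | A 15-22 | C 22-29 |
Completion: A=22  B=8  C=29  D=15
Turnaround (C−A): A=17  B=5  C=27  D=11
Turnaround = completion − arrival: A=17, B=5, C=27, D=11
Total turnaround = 17 + 5 + 27 + 11 = 60

60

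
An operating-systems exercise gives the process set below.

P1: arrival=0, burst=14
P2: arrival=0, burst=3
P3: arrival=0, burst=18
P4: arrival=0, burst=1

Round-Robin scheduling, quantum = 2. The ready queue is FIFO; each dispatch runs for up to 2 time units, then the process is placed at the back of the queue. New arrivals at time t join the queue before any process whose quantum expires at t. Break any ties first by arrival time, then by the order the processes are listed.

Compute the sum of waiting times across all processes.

Timeline: | P1 0-2 | P2 2-4 | P3 4-6 | P4 6-7 | P1 7-9 | P2 9-10 | P3 10-12 | P1 12-14 | P3 14-16 | P1 16-18 | P3 18-20 | P1 20-22 | P3 22-24 | P1 24-26 | P3 26-28 | P1 28-30 | P3 30-36 |
Completion: P1=30  P2=10  P3=36  P4=7
Turnaround (C−A): P1=30  P2=10  P3=36  P4=7
Waiting = turnaround − burst: P1=16, P2=7, P3=18, P4=6
Total waiting = 16 + 7 + 18 + 6 = 47

47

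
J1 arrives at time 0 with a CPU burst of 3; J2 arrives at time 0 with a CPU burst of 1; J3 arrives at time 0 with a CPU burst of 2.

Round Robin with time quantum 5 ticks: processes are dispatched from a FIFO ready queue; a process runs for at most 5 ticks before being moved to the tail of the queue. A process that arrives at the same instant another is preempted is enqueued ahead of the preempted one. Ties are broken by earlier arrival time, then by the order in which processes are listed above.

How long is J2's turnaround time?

Gantt: | J1 0-3 | J2 3-4 | J3 4-6 |
Completion: J1=3  J2=4  J3=6
Turnaround (C−A): J1=3  J2=4  J3=6
Turnaround(J2) = completion − arrival = 4 − 0 = 4

4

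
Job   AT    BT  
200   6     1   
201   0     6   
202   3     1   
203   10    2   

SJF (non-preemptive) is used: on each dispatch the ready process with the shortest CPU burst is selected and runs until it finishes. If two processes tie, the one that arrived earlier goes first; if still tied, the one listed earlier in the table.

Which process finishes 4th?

Schedule: | 201 0-6 | 202 6-7 | 200 7-8 | idle 8-10 | 203 10-12 |
Completion: 200=8  201=6  202=7  203=12
Finish order: 201 → 202 → 200 → 203

203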